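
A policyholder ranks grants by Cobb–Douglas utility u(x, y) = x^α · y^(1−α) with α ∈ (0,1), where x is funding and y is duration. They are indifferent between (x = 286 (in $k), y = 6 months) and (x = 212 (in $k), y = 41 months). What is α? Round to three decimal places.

α ≈ 0.865

Indifference: 286^α · 6^(1−α) = 212^α · 41^(1−α).
Rearrange to (286/212)^α = (41/6)^(1−α) and take logs: α·0.299406 = (1−α)·1.921813.
Thus α·(2.221219) = 1.921813, so α = 1.921813/2.221219 ≈ 0.865.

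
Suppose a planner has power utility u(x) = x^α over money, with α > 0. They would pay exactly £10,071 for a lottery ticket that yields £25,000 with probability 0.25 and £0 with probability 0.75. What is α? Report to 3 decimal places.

α ≈ 1.525

The lottery's expected utility is 0.25·u(25000) + 0.75·u(0) = 0.25·25000^α (since u(0) = 0 for α > 0).
Equating: 10071^α = 0.25·25000^α, i.e. 0.4028^α = 0.25.
Taking logs: α·ln(10071/25000) = ln(0.25), so α = -1.386294 / -0.909216 ≈ 1.525.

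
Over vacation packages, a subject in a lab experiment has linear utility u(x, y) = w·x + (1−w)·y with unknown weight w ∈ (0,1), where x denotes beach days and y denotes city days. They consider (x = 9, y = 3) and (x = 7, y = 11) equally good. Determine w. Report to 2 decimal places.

u(9,3) = u(7,11) means w·9 + (1−w)·3 = w·7 + (1−w)·11.
Collecting terms: w·2 = (1−w)·8.
Hence w = 8/(2+8) = 8/10 = 0.80.

w = 0.80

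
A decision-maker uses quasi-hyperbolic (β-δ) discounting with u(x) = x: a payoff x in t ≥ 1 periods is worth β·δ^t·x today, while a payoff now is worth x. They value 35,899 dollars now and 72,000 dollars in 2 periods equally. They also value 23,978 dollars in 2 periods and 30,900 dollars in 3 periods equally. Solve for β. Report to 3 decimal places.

β ≈ 0.828

From the later pair, β·δ^2·23978 = β·δ^3·30900; dividing through, δ = 23978/30900 = 0.77599.
Substituting δ into 35899 = β·δ^2·72000: β = 35899/(43355.225) ≈ 0.828.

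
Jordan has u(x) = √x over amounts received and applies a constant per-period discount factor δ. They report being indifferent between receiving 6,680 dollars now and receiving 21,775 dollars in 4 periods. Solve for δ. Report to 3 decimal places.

δ ≈ 0.863

Equating discounted utilities: u(6680) = δ^4·u(21775) ⇒ δ^4 = u(6680)/u(21775).
Since u(x) = √x, δ^4 = √(6680/21775) = 0.55387.
Hence δ = (0.55387)^(1/4) = 0.86269.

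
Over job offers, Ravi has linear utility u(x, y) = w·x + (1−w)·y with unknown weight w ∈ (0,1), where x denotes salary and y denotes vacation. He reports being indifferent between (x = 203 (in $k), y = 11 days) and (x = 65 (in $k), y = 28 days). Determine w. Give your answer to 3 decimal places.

Equating utilities: w·203 + (1−w)·11 = w·65 + (1−w)·28.
w·(203−65) = (1−w)·(28−11), i.e. w·138 = (1−w)·17.
The marginal rate of substitution is 17/138, so w = 17/(138+17) = 0.110.

w = 0.110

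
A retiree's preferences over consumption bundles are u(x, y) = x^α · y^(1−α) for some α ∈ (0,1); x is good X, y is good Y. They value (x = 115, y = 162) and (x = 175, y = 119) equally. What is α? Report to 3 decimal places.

The Cobb–Douglas utilities coincide, so 115^α·162^(1−α) = 175^α·119^(1−α).
Rearrange to (115/175)^α = (119/162)^(1−α) and take logs: α·-0.419854 = (1−α)·-0.308473.
So α/(1−α) = (-0.308473)/(-0.419854) = 0.734715, and α = 0.734715/1.734715 ≈ 0.424.

α ≈ 0.424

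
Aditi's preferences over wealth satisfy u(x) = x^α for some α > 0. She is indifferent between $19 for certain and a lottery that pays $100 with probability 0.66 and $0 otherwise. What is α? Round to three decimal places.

α ≈ 0.250

Since u(0) = 0, the lottery's EU is 0.66·100^α.
Indifference: 19^α = 0.66·100^α, so (19/100)^α = 0.66.
Taking logs: α·ln(19/100) = ln(0.66), so α = -0.415515 / -1.660731 ≈ 0.250.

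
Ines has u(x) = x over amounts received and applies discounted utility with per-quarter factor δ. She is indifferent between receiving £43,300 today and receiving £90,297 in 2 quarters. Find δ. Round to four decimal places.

δ ≈ 0.6925

The payoff in 2 quarters is discounted by δ^2, so u(43300) = δ^2·u(90297) and δ^2 = u(43300)/u(90297).
With u(x) = x: δ^2 = 43300/90297 = 0.47953.
Taking the square root: δ = 0.47953^(1/2) ≈ 0.6925.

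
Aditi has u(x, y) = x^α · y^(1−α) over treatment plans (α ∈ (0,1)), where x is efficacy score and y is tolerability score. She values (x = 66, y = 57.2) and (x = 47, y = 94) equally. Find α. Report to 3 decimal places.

Set the two utilities equal: 66^α·57.2^(1−α) = 47^α·94^(1−α).
(66/47)^α = (94/57.2)^(1−α); take logs: α·ln(66/47) = (1−α)·ln(94/57.2), i.e. α·0.339507 = (1−α)·0.496741.
Thus α·(0.836248) = 0.496741, so α = 0.496741/0.836248 ≈ 0.594.

α ≈ 0.594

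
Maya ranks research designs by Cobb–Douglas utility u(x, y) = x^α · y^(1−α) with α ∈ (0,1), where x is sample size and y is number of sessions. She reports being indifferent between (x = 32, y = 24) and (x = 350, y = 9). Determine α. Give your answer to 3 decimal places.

α ≈ 0.291

Indifference: 32^α · 24^(1−α) = 350^α · 9^(1−α).
Rearrange to (32/350)^α = (9/24)^(1−α) and take logs: α·-2.392197 = (1−α)·-0.980829.
Thus α·(-3.373026) = -0.980829, so α = -0.980829/-3.373026 ≈ 0.291.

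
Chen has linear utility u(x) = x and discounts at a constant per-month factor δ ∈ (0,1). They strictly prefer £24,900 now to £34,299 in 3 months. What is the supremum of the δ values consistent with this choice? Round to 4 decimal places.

The preference means 24900 > δ^3·34299.
Hence δ^3 < 24900/34299 = 0.72597, and x ↦ x^(1/3) is increasing on (0,∞).
δ < (24900/34299)^(1/3) ≈ 0.8988.

δ < 0.8988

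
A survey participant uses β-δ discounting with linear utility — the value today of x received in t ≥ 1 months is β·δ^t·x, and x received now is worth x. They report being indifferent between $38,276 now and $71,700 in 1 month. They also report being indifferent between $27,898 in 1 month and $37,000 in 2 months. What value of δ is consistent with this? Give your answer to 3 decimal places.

From the later pair, β·δ^1·27898 = β·δ^2·37000; dividing through, δ = 27898/37000 = 0.75400.

δ ≈ 0.754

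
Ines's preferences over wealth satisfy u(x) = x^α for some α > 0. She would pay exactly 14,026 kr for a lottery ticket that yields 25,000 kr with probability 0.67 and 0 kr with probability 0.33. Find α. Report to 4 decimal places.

The lottery's expected utility is 0.67·u(25000) + 0.33·u(0) = 0.67·25000^α (since u(0) = 0 for α > 0).
Indifference: 14026^α = 0.67·25000^α, so (14026/25000)^α = 0.67.
Take logs: α = ln 0.67 / ln(14026/25000) ≈ 0.692912.

α ≈ 0.6929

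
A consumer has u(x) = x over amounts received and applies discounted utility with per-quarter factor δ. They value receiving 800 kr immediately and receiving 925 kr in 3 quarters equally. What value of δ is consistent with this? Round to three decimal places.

Equating discounted utilities: u(800) = δ^3·u(925) ⇒ δ^3 = u(800)/u(925).
With u(x) = x: δ^3 = 800/925 = 0.86486.
Taking the cube root: δ = 0.86486^(1/3) ≈ 0.953.

δ ≈ 0.953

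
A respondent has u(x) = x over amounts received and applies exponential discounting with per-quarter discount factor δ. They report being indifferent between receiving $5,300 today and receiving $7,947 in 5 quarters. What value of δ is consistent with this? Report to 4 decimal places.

δ ≈ 0.9222

Indifference means u(5300) = δ^5 · u(7947), so δ^5 = u(5300)/u(7947).
With u(x) = x: δ^5 = 5300/7947 = 0.66692.
So δ = 0.66692^(1/5) ≈ 0.9222.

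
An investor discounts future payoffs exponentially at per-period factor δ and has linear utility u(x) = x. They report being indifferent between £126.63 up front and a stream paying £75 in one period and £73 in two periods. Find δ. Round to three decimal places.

δ ≈ 0.900

The stream is worth 75δ + 73δ² today, so 75δ + 73δ² = 126.63.
Rearranged: 73δ² + 75δ − 126.63 = 0.
The positive root is δ = [−75 + √(75² + 4·73·126.63)] / (2·73) = (−75 + 206.400)/146 ≈ 0.900.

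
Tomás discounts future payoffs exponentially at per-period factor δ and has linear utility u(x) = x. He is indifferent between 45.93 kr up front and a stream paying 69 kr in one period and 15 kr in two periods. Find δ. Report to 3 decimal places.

Present value of the stream is 69·δ + 15·δ². Indifference gives 69δ + 15δ² = 45.93.
Rearranged: 15δ² + 69δ − 45.93 = 0.
The positive root is δ = [−69 + √(69² + 4·15·45.93)] / (2·15) = (−69 + 86.699)/30 ≈ 0.590.

δ ≈ 0.590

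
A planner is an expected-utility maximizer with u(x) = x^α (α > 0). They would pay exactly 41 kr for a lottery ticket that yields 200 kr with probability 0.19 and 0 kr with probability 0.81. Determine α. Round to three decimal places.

The lottery's expected utility is 0.19·u(200) + 0.81·u(0) = 0.19·200^α (since u(0) = 0 for α > 0).
Equating: 41^α = 0.19·200^α, i.e. 0.2050^α = 0.19.
α = ln(0.19) / ln(41/200) = -1.660731/-1.584745 ≈ 1.048.

α ≈ 1.048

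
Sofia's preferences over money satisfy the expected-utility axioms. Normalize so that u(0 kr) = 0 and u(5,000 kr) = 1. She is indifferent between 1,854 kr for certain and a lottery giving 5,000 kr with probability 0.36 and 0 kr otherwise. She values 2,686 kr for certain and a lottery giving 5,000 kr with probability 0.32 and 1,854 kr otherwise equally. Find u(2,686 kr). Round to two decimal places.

First, u(1,854 kr) = 0.36·u(5,000 kr) + 0.64·u(0 kr) = 0.36.
Chaining: u(2,686 kr) = 0.32·1.00 + 0.68·0.36 = 0.5648.

0.56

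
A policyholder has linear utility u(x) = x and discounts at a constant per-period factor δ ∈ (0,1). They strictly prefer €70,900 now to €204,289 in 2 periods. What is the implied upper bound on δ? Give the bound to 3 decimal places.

The preference means 70900 > δ^2·204289.
Dividing by 204289: δ^2 < 0.34706. Both sides are positive, so the square root keeps the direction.
δ < 0.34706^(1/2) = 0.589.

δ < 0.589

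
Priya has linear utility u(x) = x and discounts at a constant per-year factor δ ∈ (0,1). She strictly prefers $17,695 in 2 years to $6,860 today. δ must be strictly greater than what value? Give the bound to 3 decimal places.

δ > 0.623

Under u(x) = x this choice says 6860 < δ^2·17695.
So δ^2 > 6860/17695 = 0.38768; taking the square root of both positive sides preserves the inequality.
δ > 0.38768^(1/2) = 0.623.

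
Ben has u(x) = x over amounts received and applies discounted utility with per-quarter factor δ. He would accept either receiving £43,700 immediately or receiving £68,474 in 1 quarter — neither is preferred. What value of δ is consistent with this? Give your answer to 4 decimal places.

δ ≈ 0.6382

Indifference means u(43700) = δ · u(68474), so δ = u(43700)/u(68474).
With u(x) = x: δ = 43700/68474 = 0.63820.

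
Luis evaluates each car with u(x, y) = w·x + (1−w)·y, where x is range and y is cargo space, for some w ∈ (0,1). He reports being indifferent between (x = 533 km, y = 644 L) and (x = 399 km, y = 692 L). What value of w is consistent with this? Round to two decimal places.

Indifference: w·533 + (1−w)·644 = w·399 + (1−w)·692.
Collecting terms: w·134 = (1−w)·48.
Hence w = 48/(134+48) = 48/182 = 0.26.

w = 0.26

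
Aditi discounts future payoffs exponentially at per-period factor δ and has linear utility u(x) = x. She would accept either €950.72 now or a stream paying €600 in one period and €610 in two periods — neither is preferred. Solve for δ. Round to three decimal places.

δ ≈ 0.850

The stream is worth 600δ + 610δ² today, so 600δ + 610δ² = 950.72.
That is, 610δ² + 600δ − 950.72 = 0, a quadratic in δ.
The positive root is δ = [−600 + √(600² + 4·610·950.72)] / (2·610) = (−600 + 1636.996)/1220 ≈ 0.850.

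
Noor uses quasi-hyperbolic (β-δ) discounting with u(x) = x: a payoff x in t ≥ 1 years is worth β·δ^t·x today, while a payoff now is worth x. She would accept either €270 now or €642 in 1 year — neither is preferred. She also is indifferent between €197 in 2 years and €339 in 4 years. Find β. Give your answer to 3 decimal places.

From the later pair, β·δ^2·197 = β·δ^4·339; dividing through, δ^2 = 197/339 = 0.58112, so δ = 0.76231.
Substituting δ into 270 = β·δ·642: β = 270/(489.405) ≈ 0.552.

β ≈ 0.552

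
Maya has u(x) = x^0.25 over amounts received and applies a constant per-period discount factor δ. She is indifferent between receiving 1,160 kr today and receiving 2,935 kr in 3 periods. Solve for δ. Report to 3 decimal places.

The payoff in 3 periods is discounted by δ^3, so u(1160) = δ^3·u(2935) and δ^3 = u(1160)/u(2935).
With u(x) = x^0.25: δ^3 = 1160^0.25/2935^0.25 = (1160/2935)^0.25 = 0.79289.
Taking the cube root: δ = 0.79289^(1/3) ≈ 0.926.

δ ≈ 0.926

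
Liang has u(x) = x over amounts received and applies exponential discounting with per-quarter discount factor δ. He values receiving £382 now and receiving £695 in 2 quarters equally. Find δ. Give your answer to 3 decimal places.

Indifference means u(382) = δ^2 · u(695), so δ^2 = u(382)/u(695).
With u(x) = x: δ^2 = 382/695 = 0.54964.
Taking the square root: δ = 0.54964^(1/2) ≈ 0.741.

δ ≈ 0.741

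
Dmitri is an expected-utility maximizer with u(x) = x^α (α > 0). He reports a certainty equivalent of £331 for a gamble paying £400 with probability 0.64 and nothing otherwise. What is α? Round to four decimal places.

Since u(0) = 0, the lottery's EU is 0.64·400^α.
Equating: 331^α = 0.64·400^α, i.e. 0.8275^α = 0.64.
Take logs: α = ln 0.64 / ln(331/400) ≈ 2.356990.

α ≈ 2.3570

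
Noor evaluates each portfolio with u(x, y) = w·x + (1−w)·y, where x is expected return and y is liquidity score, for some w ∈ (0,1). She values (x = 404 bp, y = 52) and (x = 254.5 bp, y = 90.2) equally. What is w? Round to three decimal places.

Equating utilities: w·404 + (1−w)·52 = w·254.5 + (1−w)·90.2.
Collecting terms: w·149.5 = (1−w)·38.2.
The marginal rate of substitution is 38.2/149.5, so w = 38.2/(149.5+38.2) = 0.204.

w = 0.204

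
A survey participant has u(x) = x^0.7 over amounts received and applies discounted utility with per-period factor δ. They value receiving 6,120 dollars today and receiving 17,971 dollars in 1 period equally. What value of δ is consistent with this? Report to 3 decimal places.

δ ≈ 0.470

Indifference means u(6120) = δ · u(17971), so δ = u(6120)/u(17971).
With u(x) = x^0.7: δ = 6120^0.7/17971^0.7 = (6120/17971)^0.7 = 0.47046.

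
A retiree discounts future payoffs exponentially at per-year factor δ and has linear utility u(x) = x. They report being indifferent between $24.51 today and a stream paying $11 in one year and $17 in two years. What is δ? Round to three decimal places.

δ ≈ 0.920

The stream is worth 11δ + 17δ² today, so 11δ + 17δ² = 24.51.
Rearranged: 17δ² + 11δ − 24.51 = 0.
The positive root is δ = [−11 + √(11² + 4·17·24.51)] / (2·17) = (−11 + 42.281)/34 ≈ 0.920.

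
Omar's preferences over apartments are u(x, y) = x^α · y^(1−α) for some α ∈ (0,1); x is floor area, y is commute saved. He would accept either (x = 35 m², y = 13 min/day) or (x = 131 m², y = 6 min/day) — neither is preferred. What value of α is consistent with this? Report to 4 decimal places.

α ≈ 0.3694

The Cobb–Douglas utilities coincide, so 35^α·13^(1−α) = 131^α·6^(1−α).
(35/131)^α = (6/13)^(1−α); take logs: α·ln(35/131) = (1−α)·ln(6/13), i.e. α·-1.3198493 = (1−α)·-0.7731899.
So α/(1−α) = (-0.7731899)/(-1.3198493) = 0.5858168, and α = 0.5858168/1.5858168 ≈ 0.3694.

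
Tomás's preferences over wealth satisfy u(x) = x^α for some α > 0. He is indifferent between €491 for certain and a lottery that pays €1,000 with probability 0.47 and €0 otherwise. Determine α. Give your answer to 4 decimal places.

EU(lottery) = 0.47·1000^α + 0.53·0 = 0.47·1000^α.
Setting u(491) equal to that: 491^α = 0.47·1000^α ⇒ (491/1000)^α = 0.47.
Taking logs: α·ln(491/1000) = ln(0.47), so α = -0.7550226 / -0.7113112 ≈ 1.0615.

α ≈ 1.0615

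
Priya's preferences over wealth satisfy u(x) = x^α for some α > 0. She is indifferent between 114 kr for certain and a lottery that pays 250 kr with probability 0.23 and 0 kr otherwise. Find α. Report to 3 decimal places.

α ≈ 1.872

Since u(0) = 0, the lottery's EU is 0.23·250^α.
Equating: 114^α = 0.23·250^α, i.e. 0.4560^α = 0.23.
Taking logs: α·ln(114/250) = ln(0.23), so α = -1.469676 / -0.785262 ≈ 1.872.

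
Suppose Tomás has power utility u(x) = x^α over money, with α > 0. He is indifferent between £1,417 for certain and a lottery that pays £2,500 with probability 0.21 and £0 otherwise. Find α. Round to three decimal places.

EU(lottery) = 0.21·2500^α + 0.79·0 = 0.21·2500^α.
Indifference: 1417^α = 0.21·2500^α, so (1417/2500)^α = 0.21.
Taking logs: α·ln(1417/2500) = ln(0.21), so α = -1.560648 / -0.567749 ≈ 2.749.

α ≈ 2.749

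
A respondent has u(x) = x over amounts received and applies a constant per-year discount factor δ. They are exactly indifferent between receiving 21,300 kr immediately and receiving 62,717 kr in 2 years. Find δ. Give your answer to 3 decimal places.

Equating discounted utilities: u(21300) = δ^2·u(62717) ⇒ δ^2 = u(21300)/u(62717).
With u(x) = x: δ^2 = 21300/62717 = 0.33962.
So δ = 0.33962^(1/2) ≈ 0.583.

δ ≈ 0.583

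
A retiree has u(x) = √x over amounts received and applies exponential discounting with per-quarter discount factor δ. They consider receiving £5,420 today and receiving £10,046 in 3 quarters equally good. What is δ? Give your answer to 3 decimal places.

Indifference means u(5420) = δ^3 · u(10046), so δ^3 = u(5420)/u(10046).
Since u(x) = √x, δ^3 = √(5420/10046) = 0.73452.
Hence δ = (0.73452)^(1/3) = 0.90227.

δ ≈ 0.902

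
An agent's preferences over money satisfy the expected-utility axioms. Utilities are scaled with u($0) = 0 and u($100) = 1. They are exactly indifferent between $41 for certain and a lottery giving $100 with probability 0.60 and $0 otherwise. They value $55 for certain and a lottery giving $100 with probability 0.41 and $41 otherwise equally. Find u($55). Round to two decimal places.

0.76

From the first indifference, u($41) = 0.60·u($100) + 0.40·u($0) = 0.60·1 + 0.40·0 = 0.60.
Then u($55) = 0.41·u($100) + 0.59·u($41) = 0.41·1.00 + 0.59·0.60 = 0.7640.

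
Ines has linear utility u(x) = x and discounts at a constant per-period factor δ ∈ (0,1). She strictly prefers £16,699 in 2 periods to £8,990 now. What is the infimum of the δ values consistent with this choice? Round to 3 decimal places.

δ > 0.734

Under u(x) = x this choice says 8990 < δ^2·16699.
Hence δ^2 > 8990/16699 = 0.53836, and x ↦ x^(1/2) is increasing on (0,∞).
δ > 0.53836^(1/2) = 0.734.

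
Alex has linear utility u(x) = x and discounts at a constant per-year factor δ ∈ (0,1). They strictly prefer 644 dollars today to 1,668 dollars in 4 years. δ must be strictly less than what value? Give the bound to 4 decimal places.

δ < 0.7883

The preference means 644 > δ^4·1668.
So δ^4 < 644/1668 = 0.38609; taking the 4th root of both positive sides preserves the inequality.
δ < (644/1668)^(1/4) ≈ 0.7883.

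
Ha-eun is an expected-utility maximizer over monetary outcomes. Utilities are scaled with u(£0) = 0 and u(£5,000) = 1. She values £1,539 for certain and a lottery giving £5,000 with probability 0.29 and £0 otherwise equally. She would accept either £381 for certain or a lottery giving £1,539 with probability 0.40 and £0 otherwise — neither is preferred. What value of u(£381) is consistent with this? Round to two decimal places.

The first gamble pins u(£1,539): it must equal 0.29·1 + 0.71·0 = 0.29.
The second indifference gives u(£381) = 0.40·u(£1,539) + 0.60·u(£0) = 0.40·0.29 + 0.60·0.00 = 0.1160.

0.12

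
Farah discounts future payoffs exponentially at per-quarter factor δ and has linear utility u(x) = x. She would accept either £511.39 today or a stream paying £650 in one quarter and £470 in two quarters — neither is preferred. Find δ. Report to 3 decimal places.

The stream is worth 650δ + 470δ² today, so 650δ + 470δ² = 511.39.
That is, 470δ² + 650δ − 511.39 = 0, a quadratic in δ.
By the quadratic formula (taking the positive root), δ = (−650 + √1383913.20) / 940 ≈ 0.560.

δ ≈ 0.560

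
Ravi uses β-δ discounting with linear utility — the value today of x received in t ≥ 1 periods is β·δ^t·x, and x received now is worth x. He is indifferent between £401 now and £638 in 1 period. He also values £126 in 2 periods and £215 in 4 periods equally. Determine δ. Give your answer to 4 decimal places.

Both payoffs in the second observation are in the future, so β drops out: δ^2·126 = δ^4·215 ⇒ δ^2 = 126/215 = 0.58605, so δ = 0.76554.

δ ≈ 0.7655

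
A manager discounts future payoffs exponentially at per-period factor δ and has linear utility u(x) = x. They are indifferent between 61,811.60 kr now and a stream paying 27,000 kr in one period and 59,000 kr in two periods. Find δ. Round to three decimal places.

The stream is worth 27000δ + 59000δ² today, so 27000δ + 59000δ² = 61811.60.
That is, 59000δ² + 27000δ − 61811.60 = 0, a quadratic in δ.
By the quadratic formula (taking the positive root), δ = (−27000 + √15316537600.00) / 118000 ≈ 0.820.

δ ≈ 0.820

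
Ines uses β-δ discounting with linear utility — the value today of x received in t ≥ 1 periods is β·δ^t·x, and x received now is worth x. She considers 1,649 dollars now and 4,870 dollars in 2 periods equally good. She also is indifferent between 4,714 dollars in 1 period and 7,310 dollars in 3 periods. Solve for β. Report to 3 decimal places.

The second indifference involves only future payoffs, so β cancels: β·δ^1·4714 = β·δ^3·7310, giving δ^2 = 4714/7310 = 0.64487, so δ = 0.80304.
Now use the now-vs-future pair: 1649 = β·δ^2·4870 gives β = 1649/(0.64487·4870) ≈ 0.525.

β ≈ 0.525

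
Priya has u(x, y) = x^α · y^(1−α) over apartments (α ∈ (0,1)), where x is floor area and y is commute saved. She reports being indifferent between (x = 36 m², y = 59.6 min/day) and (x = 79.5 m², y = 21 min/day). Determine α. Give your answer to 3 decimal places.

Set the two utilities equal: 36^α·59.6^(1−α) = 79.5^α·21^(1−α).
(36/79.5)^α = (21/59.6)^(1−α); take logs: α·ln(36/79.5) = (1−α)·ln(21/59.6), i.e. α·-0.792238 = (1−α)·-1.043133.
So α/(1−α) = (-1.043133)/(-0.792238) = 1.316691, and α = 1.316691/2.316691 ≈ 0.568.

α ≈ 0.568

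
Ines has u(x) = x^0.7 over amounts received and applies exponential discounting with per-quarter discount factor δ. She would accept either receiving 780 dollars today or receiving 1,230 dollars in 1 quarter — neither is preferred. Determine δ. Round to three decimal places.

The payoff in 1 quarter is discounted by δ, so u(780) = δ·u(1230) and δ = u(780)/u(1230).
With u(x) = x^0.7: δ = 780^0.7/1230^0.7 = (780/1230)^0.7 = 0.72700.

δ ≈ 0.727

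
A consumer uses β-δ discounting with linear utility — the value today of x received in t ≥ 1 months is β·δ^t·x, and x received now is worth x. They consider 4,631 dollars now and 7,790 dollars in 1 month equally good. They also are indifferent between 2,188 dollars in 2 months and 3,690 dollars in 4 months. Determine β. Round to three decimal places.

The second indifference involves only future payoffs, so β cancels: β·δ^2·2188 = β·δ^4·3690, giving δ^2 = 2188/3690 = 0.59295, so δ = 0.77004.
Substituting δ into 4631 = β·δ·7790: β = 4631/(5998.573) ≈ 0.772.

β ≈ 0.772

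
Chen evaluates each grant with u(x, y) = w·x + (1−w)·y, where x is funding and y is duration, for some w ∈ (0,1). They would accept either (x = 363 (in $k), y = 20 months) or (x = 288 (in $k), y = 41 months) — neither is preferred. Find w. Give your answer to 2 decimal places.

Indifference: w·363 + (1−w)·20 = w·288 + (1−w)·41.
Collecting terms: w·75 = (1−w)·21.
Hence w = 21/(75+21) = 21/96 = 0.22.

w = 0.22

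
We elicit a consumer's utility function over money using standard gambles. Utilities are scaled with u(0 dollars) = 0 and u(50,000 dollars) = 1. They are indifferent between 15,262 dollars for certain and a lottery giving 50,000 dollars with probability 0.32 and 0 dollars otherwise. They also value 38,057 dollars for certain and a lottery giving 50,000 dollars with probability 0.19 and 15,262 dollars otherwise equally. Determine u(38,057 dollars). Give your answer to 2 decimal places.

0.45

First, u(15,262 dollars) = 0.32·u(50,000 dollars) + 0.68·u(0 dollars) = 0.32.
Then u(38,057 dollars) = 0.19·u(50,000 dollars) + 0.81·u(15,262 dollars) = 0.19·1.00 + 0.81·0.32 = 0.4492.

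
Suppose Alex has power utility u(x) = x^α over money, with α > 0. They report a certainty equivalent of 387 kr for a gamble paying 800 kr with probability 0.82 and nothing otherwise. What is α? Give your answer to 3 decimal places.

Since u(0) = 0, the lottery's EU is 0.82·800^α.
Indifference: 387^α = 0.82·800^α, so (387/800)^α = 0.82.
Take logs: α = ln 0.82 / ln(387/800) ≈ 0.27328.

α ≈ 0.273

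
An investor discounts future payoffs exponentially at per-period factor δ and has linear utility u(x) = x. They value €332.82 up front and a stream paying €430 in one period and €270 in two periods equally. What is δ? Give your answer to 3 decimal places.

The stream is worth 430δ + 270δ² today, so 430δ + 270δ² = 332.82.
So 270δ² + 430δ − 332.82 = 0.
The positive root is δ = [−430 + √(430² + 4·270·332.82)] / (2·270) = (−430 + 737.798)/540 ≈ 0.570.

δ ≈ 0.570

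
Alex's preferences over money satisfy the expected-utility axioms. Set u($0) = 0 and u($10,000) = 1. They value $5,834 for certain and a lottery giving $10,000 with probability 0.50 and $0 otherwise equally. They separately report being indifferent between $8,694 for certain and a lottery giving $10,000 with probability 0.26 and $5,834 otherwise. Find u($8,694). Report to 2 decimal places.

0.63

The first gamble pins u($5,834): it must equal 0.50·1 + 0.50·0 = 0.50.
The second indifference gives u($8,694) = 0.26·u($10,000) + 0.74·u($5,834) = 0.26·1.00 + 0.74·0.50 = 0.6300.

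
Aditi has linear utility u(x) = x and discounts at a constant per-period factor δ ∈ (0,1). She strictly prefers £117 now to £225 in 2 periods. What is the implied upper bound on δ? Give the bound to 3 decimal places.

The preference means 117 > δ^2·225.
Hence δ^2 < 117/225 = 0.52000, and x ↦ x^(1/2) is increasing on (0,∞).
δ < 0.52000^(1/2) = 0.721.

δ < 0.721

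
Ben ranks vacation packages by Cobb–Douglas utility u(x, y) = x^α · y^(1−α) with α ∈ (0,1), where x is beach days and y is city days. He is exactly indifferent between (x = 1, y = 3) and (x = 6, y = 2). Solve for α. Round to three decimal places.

The Cobb–Douglas utilities coincide, so 1^α·3^(1−α) = 6^α·2^(1−α).
(1/6)^α = (2/3)^(1−α); take logs: α·ln(1/6) = (1−α)·ln(2/3), i.e. α·-1.791759 = (1−α)·-0.405465.
Thus α·(-2.197224) = -0.405465, so α = -0.405465/-2.197224 ≈ 0.185.

α ≈ 0.185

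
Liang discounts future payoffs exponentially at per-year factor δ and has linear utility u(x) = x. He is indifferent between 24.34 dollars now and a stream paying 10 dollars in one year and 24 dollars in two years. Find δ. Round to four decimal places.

δ ≈ 0.8200

Equating present values: 24.34 = 10δ + 24δ².
So 24δ² + 10δ − 24.34 = 0.
δ = (−10 + √(10² + 4·24·24.34)) / (2·24) = (−10 + √2436.64) / 48 ≈ 0.8200.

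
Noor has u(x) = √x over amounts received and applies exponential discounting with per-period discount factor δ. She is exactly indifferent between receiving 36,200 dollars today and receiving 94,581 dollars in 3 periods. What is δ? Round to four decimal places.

δ ≈ 0.8521

The payoff in 3 periods is discounted by δ^3, so u(36200) = δ^3·u(94581) and δ^3 = u(36200)/u(94581).
Since u(x) = √x, δ^3 = √(36200/94581) = 0.61866.
Taking the cube root: δ = 0.61866^(1/3) ≈ 0.8521.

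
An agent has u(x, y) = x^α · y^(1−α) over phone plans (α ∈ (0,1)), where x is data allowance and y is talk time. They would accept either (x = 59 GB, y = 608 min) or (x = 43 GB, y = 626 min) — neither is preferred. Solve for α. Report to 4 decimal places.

α ≈ 0.0844

The Cobb–Douglas utilities coincide, so 59^α·608^(1−α) = 43^α·626^(1−α).
Taking logs: α·ln 59 + (1−α)·ln 608 = α·ln 43 + (1−α)·ln 626, i.e. α·0.3163373 = (1−α)·0.0291755.
So α/(1−α) = (0.0291755)/(0.3163373) = 0.0922291, and α = 0.0922291/1.0922291 ≈ 0.0844.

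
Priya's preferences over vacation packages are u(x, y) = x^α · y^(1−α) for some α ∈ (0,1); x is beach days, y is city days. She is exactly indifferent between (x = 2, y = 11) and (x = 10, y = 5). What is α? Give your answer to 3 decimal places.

Set the two utilities equal: 2^α·11^(1−α) = 10^α·5^(1−α).
Taking logs: α·ln 2 + (1−α)·ln 11 = α·ln 10 + (1−α)·ln 5, i.e. α·-1.609438 = (1−α)·-0.788457.
With A = -1.609438 and B = -0.788457: α·A = (1−α)·B, so α = B/(A+B) = -0.788457/-2.397895 ≈ 0.329.

α ≈ 0.329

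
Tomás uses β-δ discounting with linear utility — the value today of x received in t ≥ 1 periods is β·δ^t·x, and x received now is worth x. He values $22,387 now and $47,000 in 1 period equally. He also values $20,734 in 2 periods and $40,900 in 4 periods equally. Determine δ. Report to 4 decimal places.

δ ≈ 0.7120

The second indifference involves only future payoffs, so β cancels: β·δ^2·20734 = β·δ^4·40900, giving δ^2 = 20734/40900 = 0.50694, so δ = 0.71200.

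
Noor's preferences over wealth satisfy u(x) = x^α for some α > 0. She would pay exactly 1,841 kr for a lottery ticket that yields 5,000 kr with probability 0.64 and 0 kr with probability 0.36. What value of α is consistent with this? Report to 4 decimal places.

α ≈ 0.4467

EU(lottery) = 0.64·5000^α + 0.36·0 = 0.64·5000^α.
Indifference: 1841^α = 0.64·5000^α, so (1841/5000)^α = 0.64.
α = ln(0.64) / ln(1841/5000) = -0.4462871/-0.9991290 ≈ 0.4467.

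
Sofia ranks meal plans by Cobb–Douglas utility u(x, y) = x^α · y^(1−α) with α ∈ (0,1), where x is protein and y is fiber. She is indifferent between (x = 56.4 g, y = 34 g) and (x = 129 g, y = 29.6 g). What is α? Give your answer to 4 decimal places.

α ≈ 0.1435

The Cobb–Douglas utilities coincide, so 56.4^α·34^(1−α) = 129^α·29.6^(1−α).
Taking logs: α·ln 56.4 + (1−α)·ln 34 = α·ln 129 + (1−α)·ln 29.6, i.e. α·-0.8273432 = (1−α)·-0.1385862.
With A = -0.8273432 and B = -0.1385862: α·A = (1−α)·B, so α = B/(A+B) = -0.1385862/-0.9659294 ≈ 0.1435.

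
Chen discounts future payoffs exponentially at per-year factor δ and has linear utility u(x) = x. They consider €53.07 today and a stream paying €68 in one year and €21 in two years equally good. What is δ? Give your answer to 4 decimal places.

δ ≈ 0.6500

Equating present values: 53.07 = 68δ + 21δ².
Rearranged: 21δ² + 68δ − 53.07 = 0.
The positive root is δ = [−68 + √(68² + 4·21·53.07)] / (2·21) = (−68 + 95.299)/42 ≈ 0.6500.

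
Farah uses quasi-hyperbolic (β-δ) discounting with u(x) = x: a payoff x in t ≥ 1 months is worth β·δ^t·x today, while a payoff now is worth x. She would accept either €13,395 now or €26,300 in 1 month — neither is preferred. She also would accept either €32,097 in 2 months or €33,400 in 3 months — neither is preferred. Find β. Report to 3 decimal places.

β ≈ 0.530

From the later pair, β·δ^2·32097 = β·δ^3·33400; dividing through, δ = 32097/33400 = 0.96099.
Substituting δ into 13395 = β·δ·26300: β = 13395/(25273.985) ≈ 0.530.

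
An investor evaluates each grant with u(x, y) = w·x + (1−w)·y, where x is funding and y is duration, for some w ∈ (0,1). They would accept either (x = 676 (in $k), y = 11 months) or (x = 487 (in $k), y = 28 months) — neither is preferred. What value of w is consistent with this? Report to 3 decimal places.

u(676,11) = u(487,28) means w·676 + (1−w)·11 = w·487 + (1−w)·28.
Rearranging, 189·w − 17·(1−w) = 0.
So w/(1−w) = 17/189 = 0.0899, giving w = 17/(189+17) = 0.083.

w = 0.083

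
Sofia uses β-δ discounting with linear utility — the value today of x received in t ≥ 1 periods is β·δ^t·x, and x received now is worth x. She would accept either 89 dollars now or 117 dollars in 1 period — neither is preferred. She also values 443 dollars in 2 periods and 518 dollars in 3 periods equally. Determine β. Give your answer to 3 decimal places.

β ≈ 0.889

Both payoffs in the second observation are in the future, so β drops out: δ^2·443 = δ^3·518 ⇒ δ = 443/518 = 0.85521.
Now use the now-vs-future pair: 89 = β·δ·117 gives β = 89/(0.85521·117) ≈ 0.889.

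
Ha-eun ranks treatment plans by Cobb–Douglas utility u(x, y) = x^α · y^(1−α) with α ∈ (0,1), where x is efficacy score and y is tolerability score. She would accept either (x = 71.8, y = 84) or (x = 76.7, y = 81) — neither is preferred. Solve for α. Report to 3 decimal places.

α ≈ 0.355

The Cobb–Douglas utilities coincide, so 71.8^α·84^(1−α) = 76.7^α·81^(1−α).
Taking logs: α·ln 71.8 + (1−α)·ln 84 = α·ln 76.7 + (1−α)·ln 81, i.e. α·-0.066017 = (1−α)·-0.036368.
Thus α·(-0.102385) = -0.036368, so α = -0.036368/-0.102385 ≈ 0.355.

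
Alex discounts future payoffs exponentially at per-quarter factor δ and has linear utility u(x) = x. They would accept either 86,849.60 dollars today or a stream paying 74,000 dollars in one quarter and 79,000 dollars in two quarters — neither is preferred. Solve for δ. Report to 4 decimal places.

Present value of the stream is 74000·δ + 79000·δ². Indifference gives 74000δ + 79000δ² = 86849.60.
Rearranged: 79000δ² + 74000δ − 86849.60 = 0.
δ = (−74000 + √(74000² + 4·79000·86849.60)) / (2·79000) = (−74000 + √32920473600.00) / 158000 ≈ 0.6800.

δ ≈ 0.6800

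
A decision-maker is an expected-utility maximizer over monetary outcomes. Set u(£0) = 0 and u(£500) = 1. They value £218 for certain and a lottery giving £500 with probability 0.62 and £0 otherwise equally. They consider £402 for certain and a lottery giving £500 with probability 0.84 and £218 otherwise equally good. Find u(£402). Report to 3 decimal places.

0.939

The first gamble pins u(£218): it must equal 0.62·1 + 0.38·0 = 0.62.
Then u(£402) = 0.84·u(£500) + 0.16·u(£218) = 0.84·1.00 + 0.16·0.62 = 0.9392.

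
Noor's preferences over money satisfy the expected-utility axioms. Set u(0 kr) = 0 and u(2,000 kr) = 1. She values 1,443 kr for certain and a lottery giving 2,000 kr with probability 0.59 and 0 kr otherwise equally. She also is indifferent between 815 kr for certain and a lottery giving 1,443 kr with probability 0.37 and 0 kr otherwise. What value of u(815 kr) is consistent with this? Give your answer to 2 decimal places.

The first gamble pins u(1,443 kr): it must equal 0.59·1 + 0.41·0 = 0.59.
The second indifference gives u(815 kr) = 0.37·u(1,443 kr) + 0.63·u(0 kr) = 0.37·0.59 + 0.63·0.00 = 0.2183.

0.22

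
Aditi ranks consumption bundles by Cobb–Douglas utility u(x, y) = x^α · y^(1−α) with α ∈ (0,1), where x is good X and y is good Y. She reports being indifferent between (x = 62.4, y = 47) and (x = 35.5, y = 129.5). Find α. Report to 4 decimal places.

α ≈ 0.6425

Indifference: 62.4^α · 47^(1−α) = 35.5^α · 129.5^(1−α).
Rearrange to (62.4/35.5)^α = (129.5/47)^(1−α) and take logs: α·0.5640326 = (1−α)·1.0135333.
Thus α·(1.5775659) = 1.0135333, so α = 1.0135333/1.5775659 ≈ 0.6425.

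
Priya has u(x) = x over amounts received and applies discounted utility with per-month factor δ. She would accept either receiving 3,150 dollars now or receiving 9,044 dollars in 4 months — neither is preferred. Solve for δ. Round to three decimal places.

δ ≈ 0.768

Indifference means u(3150) = δ^4 · u(9044), so δ^4 = u(3150)/u(9044).
With u(x) = x: δ^4 = 3150/9044 = 0.34830.
Taking the 4th root: δ = 0.34830^(1/4) ≈ 0.768.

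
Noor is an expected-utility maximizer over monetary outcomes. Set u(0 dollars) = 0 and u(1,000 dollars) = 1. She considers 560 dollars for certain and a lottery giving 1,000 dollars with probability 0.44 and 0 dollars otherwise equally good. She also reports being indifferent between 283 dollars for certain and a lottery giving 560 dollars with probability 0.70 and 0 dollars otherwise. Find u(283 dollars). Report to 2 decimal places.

First, u(560 dollars) = 0.44·u(1,000 dollars) + 0.56·u(0 dollars) = 0.44.
The second indifference gives u(283 dollars) = 0.70·u(560 dollars) + 0.30·u(0 dollars) = 0.70·0.44 + 0.30·0.00 = 0.3080.

0.31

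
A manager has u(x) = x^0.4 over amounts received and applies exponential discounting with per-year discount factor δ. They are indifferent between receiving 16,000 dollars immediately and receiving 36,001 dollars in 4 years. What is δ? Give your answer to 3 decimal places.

δ ≈ 0.922

Equating discounted utilities: u(16000) = δ^4·u(36001) ⇒ δ^4 = u(16000)/u(36001).
With u(x) = x^0.4: δ^4 = 16000^0.4/36001^0.4 = (16000/36001)^0.4 = 0.72297.
Taking the 4th root: δ = 0.72297^(1/4) ≈ 0.922.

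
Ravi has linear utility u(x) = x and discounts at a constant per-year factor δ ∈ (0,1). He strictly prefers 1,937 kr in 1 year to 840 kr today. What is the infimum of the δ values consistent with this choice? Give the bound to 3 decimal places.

Under u(x) = x this choice says 840 < δ·1937.
So δ > 840/1937 = 0.43366.

δ > 0.434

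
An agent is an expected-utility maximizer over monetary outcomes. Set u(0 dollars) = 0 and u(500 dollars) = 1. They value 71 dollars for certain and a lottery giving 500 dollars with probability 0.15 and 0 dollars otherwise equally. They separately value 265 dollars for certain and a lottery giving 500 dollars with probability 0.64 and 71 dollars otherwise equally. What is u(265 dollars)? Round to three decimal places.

0.694

From the first indifference, u(71 dollars) = 0.15·u(500 dollars) + 0.85·u(0 dollars) = 0.15·1 + 0.85·0 = 0.15.
Chaining: u(265 dollars) = 0.64·1.00 + 0.36·0.15 = 0.6940.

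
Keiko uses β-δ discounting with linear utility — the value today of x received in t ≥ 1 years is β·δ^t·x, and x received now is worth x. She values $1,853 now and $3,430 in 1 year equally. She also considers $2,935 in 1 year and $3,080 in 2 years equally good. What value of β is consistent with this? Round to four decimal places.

β ≈ 0.5669

From the later pair, β·δ^1·2935 = β·δ^2·3080; dividing through, δ = 2935/3080 = 0.95292.
Now use the now-vs-future pair: 1853 = β·δ·3430 gives β = 1853/(0.95292·3430) ≈ 0.5669.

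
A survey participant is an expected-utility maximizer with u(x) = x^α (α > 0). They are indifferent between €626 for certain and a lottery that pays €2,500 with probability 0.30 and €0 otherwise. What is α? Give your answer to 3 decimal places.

α ≈ 0.869

Since u(0) = 0, the lottery's EU is 0.30·2500^α.
Indifference: 626^α = 0.30·2500^α, so (626/2500)^α = 0.30.
α = ln(0.30) / ln(626/2500) = -1.203973/-1.384696 ≈ 0.869.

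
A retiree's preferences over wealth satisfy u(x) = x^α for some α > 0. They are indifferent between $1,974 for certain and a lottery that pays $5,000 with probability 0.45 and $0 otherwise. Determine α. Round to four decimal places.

EU(lottery) = 0.45·5000^α + 0.55·0 = 0.45·5000^α.
Indifference: 1974^α = 0.45·5000^α, so (1974/5000)^α = 0.45.
Take logs: α = ln 0.45 / ln(1974/5000) ≈ 0.859187.

α ≈ 0.8592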